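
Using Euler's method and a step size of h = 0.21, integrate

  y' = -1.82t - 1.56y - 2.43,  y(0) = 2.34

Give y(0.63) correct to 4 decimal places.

Euler: y_{n+1} = y_n + h·f(t_n, y_n).
t=0.000000, y=2.340000: f=-6.080400 → y ← 2.340000 + 0.21·(-6.080400) = 1.063116
t=0.210000, y=1.063116: f=-4.470661 → y ← 1.063116 + 0.21·(-4.470661) = 0.124277
t=0.420000, y=0.124277: f=-3.388272 → y ← 0.124277 + 0.21·(-3.388272) = -0.587260
y(0.63) ≈ -0.5873

-0.5873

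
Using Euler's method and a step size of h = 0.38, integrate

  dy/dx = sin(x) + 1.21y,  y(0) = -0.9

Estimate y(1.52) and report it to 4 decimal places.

-3.0593

Euler: y_{n+1} = y_n + h·f(x_n, y_n).
x=0.000000, y=-0.900000: f=-1.089000 → y ← -0.900000 + 0.38·(-1.089000) = -1.313820
x=0.380000, y=-1.313820: f=-1.218802 → y ← -1.313820 + 0.38·(-1.218802) = -1.776965
x=0.760000, y=-1.776965: f=-1.461206 → y ← -1.776965 + 0.38·(-1.461206) = -2.332223
x=1.140000, y=-2.332223: f=-1.913356 → y ← -2.332223 + 0.38·(-1.913356) = -3.059298
y(1.52) ≈ -3.0593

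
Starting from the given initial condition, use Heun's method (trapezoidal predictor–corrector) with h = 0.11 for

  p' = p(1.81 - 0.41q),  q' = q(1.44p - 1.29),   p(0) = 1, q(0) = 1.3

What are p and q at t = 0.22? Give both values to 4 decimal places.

1.3189, 1.4087

Heun on (p,q): k1 = f(t_n, state_n); k2 = f(t_n + h, state_n + h·k1); state_{n+1} = state_n + (h/2)·(k1 + k2).
0.000000: (1.000000, 1.300000)
  k1 = (1.277000, 0.195000)
  predictor → (1.140470, 1.321450)
  k2 = (1.446350, 0.465516)
  → (1.149784, 1.336328)
0.110000: (1.149784, 1.336328)
  k1 = (1.451149, 0.488681)
  predictor → (1.309411, 1.390083)
  k2 = (1.623755, 0.827866)
  → (1.318904, 1.408738)
(p(0.22), q(0.22)) ≈ (1.3189, 1.4087)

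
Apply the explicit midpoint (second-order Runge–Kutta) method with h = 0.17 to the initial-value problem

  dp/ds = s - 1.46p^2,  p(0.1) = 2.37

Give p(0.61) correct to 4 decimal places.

Midpoint: k1 = f(s_n, p_n); k2 = f(s_n + h/2, p_n + (h/2)·k1); p_{n+1} = p_n + h·k2.
s=0.100000, p=2.370000:
  k1 = f(0.100000, 2.370000) = -8.100674
  k2 = f(0.185000, 1.681443) = -3.942784
  p ← 2.370000 + 0.17·(-3.942784) = 1.699727
s=0.270000, p=1.699727:
  k1 = f(0.270000, 1.699727) = -3.948043
  k2 = f(0.355000, 1.364143) = -2.361894
  p ← 1.699727 + 0.17·(-2.361894) = 1.298205
s=0.440000, p=1.298205:
  k1 = f(0.440000, 1.298205) = -2.020590
  k2 = f(0.525000, 1.126455) = -1.327594
  p ← 1.298205 + 0.17·(-1.327594) = 1.072514
p(0.61) ≈ 1.0725

1.0725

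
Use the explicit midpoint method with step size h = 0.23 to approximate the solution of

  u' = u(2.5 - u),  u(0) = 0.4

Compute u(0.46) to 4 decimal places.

0.9339

Midpoint: k1 = f(t_n, u_n); k2 = f(t_n + h/2, u_n + (h/2)·k1); u_{n+1} = u_n + h·k2.
t=0.000000, u=0.400000:
  k1 = f(0.000000, 0.400000) = 0.840000
  k2 = f(0.115000, 0.496600) = 0.994888
  u ← 0.400000 + 0.23·0.994888 = 0.628824
t=0.230000, u=0.628824:
  k1 = f(0.230000, 0.628824) = 1.176641
  k2 = f(0.345000, 0.764138) = 1.326438
  u ← 0.628824 + 0.23·1.326438 = 0.933905
u(0.46) ≈ 0.9339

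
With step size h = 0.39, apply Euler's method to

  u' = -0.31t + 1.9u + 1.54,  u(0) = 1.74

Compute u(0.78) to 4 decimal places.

6.8732

Euler: u_{n+1} = u_n + h·f(t_n, u_n).
t=0.000000, u=1.740000: f=4.846000 → u ← 1.740000 + 0.39·4.846000 = 3.629940
t=0.390000, u=3.629940: f=8.315986 → u ← 3.629940 + 0.39·8.315986 = 6.873175
u(0.78) ≈ 6.8732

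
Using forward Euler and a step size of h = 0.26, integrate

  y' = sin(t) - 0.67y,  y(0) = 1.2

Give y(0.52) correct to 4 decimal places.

Euler: y_{n+1} = y_n + h·f(t_n, y_n).
t=0.000000, y=1.200000: f=-0.804000 → y ← 1.200000 + 0.26·(-0.804000) = 0.990960
t=0.260000, y=0.990960: f=-0.406863 → y ← 0.990960 + 0.26·(-0.406863) = 0.885176
y(0.52) ≈ 0.8852

0.8852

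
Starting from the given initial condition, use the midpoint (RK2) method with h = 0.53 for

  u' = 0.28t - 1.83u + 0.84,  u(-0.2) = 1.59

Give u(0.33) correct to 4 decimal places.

1.0491

Midpoint: k1 = f(t_n, u_n); k2 = f(t_n + h/2, u_n + (h/2)·k1); u_{n+1} = u_n + h·k2.
t=-0.200000, u=1.590000:
  k1 = f(-0.200000, 1.590000) = -2.125700
  k2 = f(0.065000, 1.026689) = -1.020642
  u ← 1.590000 + 0.53·(-1.020642) = 1.049060
u(0.33) ≈ 1.0491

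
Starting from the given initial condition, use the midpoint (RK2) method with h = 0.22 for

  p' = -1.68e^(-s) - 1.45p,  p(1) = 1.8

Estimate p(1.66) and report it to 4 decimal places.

Midpoint: k1 = f(s_n, p_n); k2 = f(s_n + h/2, p_n + (h/2)·k1); p_{n+1} = p_n + h·k2.
s=1.000000, p=1.800000:
  k1 = f(1.000000, 1.800000) = -3.228037
  k2 = f(1.110000, 1.444916) = -2.648787
  p ← 1.800000 + 0.22·(-2.648787) = 1.217267
s=1.220000, p=1.217267:
  k1 = f(1.220000, 1.217267) = -2.261024
  k2 = f(1.330000, 0.968554) = -1.848725
  p ← 1.217267 + 0.22·(-1.848725) = 0.810547
s=1.440000, p=0.810547:
  k1 = f(1.440000, 0.810547) = -1.573332
  k2 = f(1.550000, 0.637481) = -1.280924
  p ← 0.810547 + 0.22·(-1.280924) = 0.528744
p(1.66) ≈ 0.5287

0.5287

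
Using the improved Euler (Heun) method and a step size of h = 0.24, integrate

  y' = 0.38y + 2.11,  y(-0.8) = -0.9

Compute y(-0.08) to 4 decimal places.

Heun: k1 = f(t_n, y_n); k2 = f(t_n + h, y_n + h·k1); y_{n+1} = y_n + (h/2)·(k1 + k2).
t=-0.800000, y=-0.900000:
  k1 = f(-0.800000, -0.900000) = 1.768000
  k2 = f(-0.560000, -0.475680) = 1.929242
  y ← -0.900000 + (0.24/2)·(1.768000 + 1.929242) = -0.456331
t=-0.560000, y=-0.456331:
  k1 = f(-0.560000, -0.456331) = 1.936594
  k2 = f(-0.320000, 0.008452) = 2.113212
  y ← -0.456331 + (0.24/2)·(1.936594 + 2.113212) = 0.029646
t=-0.320000, y=0.029646:
  k1 = f(-0.320000, 0.029646) = 2.121265
  k2 = f(-0.080000, 0.538749) = 2.314725
  y ← 0.029646 + (0.24/2)·(2.121265 + 2.314725) = 0.561965
y(-0.08) ≈ 0.5620

0.5620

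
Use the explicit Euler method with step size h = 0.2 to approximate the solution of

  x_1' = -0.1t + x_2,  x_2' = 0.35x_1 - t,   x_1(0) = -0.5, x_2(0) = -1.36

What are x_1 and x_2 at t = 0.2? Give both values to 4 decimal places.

-0.7720, -1.3950

Euler on (x_1,x_2): x_1_{n+1} = x_1_n + h·x_1', x_2_{n+1} = x_2_n + h·x_2'.
0.000000: (-0.500000, -1.360000); f=(-1.360000, -0.175000) → (-0.772000, -1.395000)
(x_1(0.2), x_2(0.2)) ≈ (-0.7720, -1.3950)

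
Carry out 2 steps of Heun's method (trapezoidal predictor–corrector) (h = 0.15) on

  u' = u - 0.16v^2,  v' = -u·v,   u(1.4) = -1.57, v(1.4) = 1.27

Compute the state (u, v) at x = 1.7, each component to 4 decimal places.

-2.2670, 2.2159

Heun on (u,v): k1 = f(x_n, state_n); k2 = f(x_n + h, state_n + h·k1); state_{n+1} = state_n + (h/2)·(k1 + k2).
1.400000: (-1.570000, 1.270000)
  k1 = (-1.828064, 1.993900)
  predictor → (-1.844210, 1.569085)
  k2 = (-2.238134, 2.893722)
  → (-1.874965, 1.636572)
1.550000: (-1.874965, 1.636572)
  k1 = (-2.303504, 3.068514)
  predictor → (-2.220490, 2.096849)
  k2 = (-2.923974, 4.656033)
  → (-2.267026, 2.215913)
(u(1.7), v(1.7)) ≈ (-2.2670, 2.2159)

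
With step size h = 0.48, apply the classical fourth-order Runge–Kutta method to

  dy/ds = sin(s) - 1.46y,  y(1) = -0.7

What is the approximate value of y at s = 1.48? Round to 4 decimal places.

-0.0225

RK4: k1 = f(s_n, y_n); k2 = f(s_n + h/2, y_n + (h/2)·k1); k3 = f(s_n + h/2, y_n + (h/2)·k2); k4 = f(s_n + h, y_n + h·k3); y_{n+1} = y_n + (h/6)·(k1 + 2k2 + 2k3 + k4).
s=1.000000, y=-0.700000:
  k1 = f(1.000000, -0.700000) = 1.863471
  k2 = f(1.240000, -0.252767) = 1.314824
  k3 = f(1.240000, -0.384442) = 1.507070
  k4 = f(1.480000, 0.023393) = 0.961726
  y ← -0.700000 + (0.48/6)·(k1 + 2k2 + 2k3 + k4) = -0.022481
y(1.48) ≈ -0.0225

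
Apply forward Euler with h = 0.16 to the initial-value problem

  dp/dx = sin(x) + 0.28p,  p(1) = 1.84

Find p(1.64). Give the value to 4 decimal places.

Euler: p_{n+1} = p_n + h·f(x_n, p_n).
x=1.000000, p=1.840000: f=1.356671 → p ← 1.840000 + 0.16·1.356671 = 2.057067
x=1.160000, p=2.057067: f=1.492782 → p ← 2.057067 + 0.16·1.492782 = 2.295912
x=1.320000, p=2.295912: f=1.611571 → p ← 2.295912 + 0.16·1.611571 = 2.553764
x=1.480000, p=2.553764: f=1.710935 → p ← 2.553764 + 0.16·1.710935 = 2.827513
p(1.64) ≈ 2.8275

2.8275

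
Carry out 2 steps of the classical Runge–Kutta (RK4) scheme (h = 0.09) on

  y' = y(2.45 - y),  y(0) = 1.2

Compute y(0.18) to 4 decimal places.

RK4: k1 = f(x_n, y_n); k2 = f(x_n + h/2, y_n + (h/2)·k1); k3 = f(x_n + h/2, y_n + (h/2)·k2); k4 = f(x_n + h, y_n + h·k3); y_{n+1} = y_n + (h/6)·(k1 + 2k2 + 2k3 + k4).
x=0.000000, y=1.200000:
  k1 = f(0.000000, 1.200000) = 1.500000
  k2 = f(0.045000, 1.267500) = 1.498819
  k3 = f(0.045000, 1.267447) = 1.498823
  k4 = f(0.090000, 1.334894) = 1.488548
  y ← 1.200000 + (0.09/6)·(k1 + 2k2 + 2k3 + k4) = 1.334757
x=0.090000, y=1.334757:
  k1 = f(0.090000, 1.334757) = 1.488578
  k2 = f(0.135000, 1.401744) = 1.469387
  k3 = f(0.135000, 1.400880) = 1.469691
  k4 = f(0.180000, 1.467030) = 1.442047
  y ← 1.334757 + (0.09/6)·(k1 + 2k2 + 2k3 + k4) = 1.466889
y(0.18) ≈ 1.4669

1.4669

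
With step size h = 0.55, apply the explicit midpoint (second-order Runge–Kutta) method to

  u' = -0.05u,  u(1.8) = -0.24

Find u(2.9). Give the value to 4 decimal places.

-0.2272

Midpoint: k1 = f(t_n, u_n); k2 = f(t_n + h/2, u_n + (h/2)·k1); u_{n+1} = u_n + h·k2.
t=1.800000, u=-0.240000:
  k1 = f(1.800000, -0.240000) = 0.012000
  k2 = f(2.075000, -0.236700) = 0.011835
  u ← -0.240000 + 0.55·0.011835 = -0.233491
t=2.350000, u=-0.233491:
  k1 = f(2.350000, -0.233491) = 0.011675
  k2 = f(2.625000, -0.230280) = 0.011514
  u ← -0.233491 + 0.55·0.011514 = -0.227158
u(2.9) ≈ -0.2272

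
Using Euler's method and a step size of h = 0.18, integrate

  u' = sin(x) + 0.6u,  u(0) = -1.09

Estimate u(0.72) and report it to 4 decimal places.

Euler: u_{n+1} = u_n + h·f(x_n, u_n).
x=0.000000, u=-1.090000: f=-0.654000 → u ← -1.090000 + 0.18·(-0.654000) = -1.207720
x=0.180000, u=-1.207720: f=-0.545602 → u ← -1.207720 + 0.18·(-0.545602) = -1.305928
x=0.360000, u=-1.305928: f=-0.431283 → u ← -1.305928 + 0.18·(-0.431283) = -1.383559
x=0.540000, u=-1.383559: f=-0.316000 → u ← -1.383559 + 0.18·(-0.316000) = -1.440439
u(0.72) ≈ -1.4404

-1.4404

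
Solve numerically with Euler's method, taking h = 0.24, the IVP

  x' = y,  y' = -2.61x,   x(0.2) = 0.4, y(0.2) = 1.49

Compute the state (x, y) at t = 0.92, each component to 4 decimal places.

1.2386, 0.1040

Euler on (x,y): x_{n+1} = x_n + h·x', y_{n+1} = y_n + h·y'.
0.200000: (0.400000, 1.490000); f=(1.490000, -1.044000) → (0.757600, 1.239440)
0.440000: (0.757600, 1.239440); f=(1.239440, -1.977336) → (1.055066, 0.764879)
0.680000: (1.055066, 0.764879); f=(0.764879, -2.753721) → (1.238637, 0.103986)
(x(0.92), y(0.92)) ≈ (1.2386, 0.1040)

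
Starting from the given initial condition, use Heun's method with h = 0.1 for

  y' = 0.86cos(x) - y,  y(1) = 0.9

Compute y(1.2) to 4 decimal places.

0.8068

Heun: k1 = f(x_n, y_n); k2 = f(x_n + h, y_n + h·k1); y_{n+1} = y_n + (h/2)·(k1 + k2).
x=1.000000, y=0.900000:
  k1 = f(1.000000, 0.900000) = -0.435340
  k2 = f(1.100000, 0.856466) = -0.466373
  y ← 0.900000 + (0.1/2)·(-0.435340 + (-0.466373)) = 0.854914
x=1.100000, y=0.854914:
  k1 = f(1.100000, 0.854914) = -0.464822
  k2 = f(1.200000, 0.808432) = -0.496804
  y ← 0.854914 + (0.1/2)·(-0.464822 + (-0.496804)) = 0.806833
y(1.2) ≈ 0.8068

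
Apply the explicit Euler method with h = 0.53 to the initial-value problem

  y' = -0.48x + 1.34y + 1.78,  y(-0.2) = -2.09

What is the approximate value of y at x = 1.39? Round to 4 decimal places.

-5.3516

Euler: y_{n+1} = y_n + h·f(x_n, y_n).
x=-0.200000, y=-2.090000: f=-0.924600 → y ← -2.090000 + 0.53·(-0.924600) = -2.580038
x=0.330000, y=-2.580038: f=-1.835651 → y ← -2.580038 + 0.53·(-1.835651) = -3.552933
x=0.860000, y=-3.552933: f=-3.393730 → y ← -3.552933 + 0.53·(-3.393730) = -5.351610
y(1.39) ≈ -5.3516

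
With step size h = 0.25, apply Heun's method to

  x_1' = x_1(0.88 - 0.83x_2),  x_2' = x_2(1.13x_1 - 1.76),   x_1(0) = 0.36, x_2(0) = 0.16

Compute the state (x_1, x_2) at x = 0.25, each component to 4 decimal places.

0.4359, 0.1160

Heun on (x_1,x_2): k1 = f(x_n, state_n); k2 = f(x_n + h, state_n + h·k1); state_{n+1} = state_n + (h/2)·(k1 + k2).
0.000000: (0.360000, 0.160000)
  k1 = (0.268992, -0.216512)
  predictor → (0.427248, 0.105872)
  k2 = (0.338434, -0.135221)
  → (0.435928, 0.116033)
(x_1(0.25), x_2(0.25)) ≈ (0.4359, 0.1160)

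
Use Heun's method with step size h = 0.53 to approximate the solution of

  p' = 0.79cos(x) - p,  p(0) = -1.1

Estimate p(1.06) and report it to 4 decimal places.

-0.0523

Heun: k1 = f(x_n, p_n); k2 = f(x_n + h, p_n + h·k1); p_{n+1} = p_n + (h/2)·(k1 + k2).
x=0.000000, p=-1.100000:
  k1 = f(0.000000, -1.100000) = 1.890000
  k2 = f(0.530000, -0.098300) = 0.779918
  p ← -1.100000 + (0.53/2)·(1.890000 + 0.779918) = -0.392472
x=0.530000, p=-0.392472:
  k1 = f(0.530000, -0.392472) = 1.074089
  k2 = f(1.060000, 0.176796) = 0.209413
  p ← -0.392472 + (0.53/2)·(1.074089 + 0.209413) = -0.052344
p(1.06) ≈ -0.0523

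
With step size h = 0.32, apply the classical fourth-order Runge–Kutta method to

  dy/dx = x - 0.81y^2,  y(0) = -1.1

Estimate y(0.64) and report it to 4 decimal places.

-2.1307

RK4: k1 = f(x_n, y_n); k2 = f(x_n + h/2, y_n + (h/2)·k1); k3 = f(x_n + h/2, y_n + (h/2)·k2); k4 = f(x_n + h, y_n + h·k3); y_{n+1} = y_n + (h/6)·(k1 + 2k2 + 2k3 + k4).
x=0.000000, y=-1.100000:
  k1 = f(0.000000, -1.100000) = -0.980100
  k2 = f(0.160000, -1.256816) = -1.119465
  k3 = f(0.160000, -1.279114) = -1.165268
  k4 = f(0.320000, -1.472886) = -1.437208
  y ← -1.100000 + (0.32/6)·(k1 + 2k2 + 2k3 + k4) = -1.472628
x=0.320000, y=-1.472628:
  k1 = f(0.320000, -1.472628) = -1.436593
  k2 = f(0.480000, -1.702483) = -1.867743
  k3 = f(0.480000, -1.771467) = -2.061857
  k4 = f(0.640000, -2.132422) = -3.043252
  y ← -1.472628 + (0.32/6)·(k1 + 2k2 + 2k3 + k4) = -2.130710
y(0.64) ≈ -2.1307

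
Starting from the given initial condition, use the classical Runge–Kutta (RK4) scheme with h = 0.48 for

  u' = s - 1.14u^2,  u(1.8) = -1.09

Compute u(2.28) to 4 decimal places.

-0.5565

RK4: k1 = f(s_n, u_n); k2 = f(s_n + h/2, u_n + (h/2)·k1); k3 = f(s_n + h/2, u_n + (h/2)·k2); k4 = f(s_n + h, u_n + h·k3); u_{n+1} = u_n + (h/6)·(k1 + 2k2 + 2k3 + k4).
s=1.800000, u=-1.090000:
  k1 = f(1.800000, -1.090000) = 0.445566
  k2 = f(2.040000, -0.983064) = 0.938287
  k3 = f(2.040000, -0.864811) = 1.187396
  k4 = f(2.280000, -0.520050) = 1.971685
  u ← -1.090000 + (0.48/6)·(k1 + 2k2 + 2k3 + k4) = -0.556511
u(2.28) ≈ -0.5565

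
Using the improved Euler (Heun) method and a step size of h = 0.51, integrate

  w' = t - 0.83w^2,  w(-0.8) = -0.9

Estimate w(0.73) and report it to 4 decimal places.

Heun: k1 = f(t_n, w_n); k2 = f(t_n + h, w_n + h·k1); w_{n+1} = w_n + (h/2)·(k1 + k2).
t=-0.800000, w=-0.900000:
  k1 = f(-0.800000, -0.900000) = -1.472300
  k2 = f(-0.290000, -1.650873) = -2.552067
  w ← -0.900000 + (0.51/2)·(-1.472300 + (-2.552067)) = -1.926214
t=-0.290000, w=-1.926214:
  k1 = f(-0.290000, -1.926214) = -3.369548
  k2 = f(0.220000, -3.644683) = -10.805482
  w ← -1.926214 + (0.51/2)·(-3.369548 + (-10.805482)) = -5.540846
t=0.220000, w=-5.540846:
  k1 = f(0.220000, -5.540846) = -25.261810
  k2 = f(0.730000, -18.424369) = -281.019635
  w ← -5.540846 + (0.51/2)·(-25.261810 + (-281.019635)) = -83.642615
w(0.73) ≈ -83.6426

-83.6426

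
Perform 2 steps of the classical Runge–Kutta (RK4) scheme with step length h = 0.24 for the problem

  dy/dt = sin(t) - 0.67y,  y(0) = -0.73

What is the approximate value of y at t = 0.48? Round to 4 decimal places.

RK4: k1 = f(t_n, y_n); k2 = f(t_n + h/2, y_n + (h/2)·k1); k3 = f(t_n + h/2, y_n + (h/2)·k2); k4 = f(t_n + h, y_n + h·k3); y_{n+1} = y_n + (h/6)·(k1 + 2k2 + 2k3 + k4).
t=0.000000, y=-0.730000:
  k1 = f(0.000000, -0.730000) = 0.489100
  k2 = f(0.120000, -0.671308) = 0.569489
  k3 = f(0.120000, -0.661661) = 0.563025
  k4 = f(0.240000, -0.594874) = 0.636268
  y ← -0.730000 + (0.24/6)·(k1 + 2k2 + 2k3 + k4) = -0.594384
t=0.240000, y=-0.594384:
  k1 = f(0.240000, -0.594384) = 0.635940
  k2 = f(0.360000, -0.518071) = 0.699382
  k3 = f(0.360000, -0.510458) = 0.694281
  k4 = f(0.480000, -0.427757) = 0.748376
  y ← -0.594384 + (0.24/6)·(k1 + 2k2 + 2k3 + k4) = -0.427518
y(0.48) ≈ -0.4275

-0.4275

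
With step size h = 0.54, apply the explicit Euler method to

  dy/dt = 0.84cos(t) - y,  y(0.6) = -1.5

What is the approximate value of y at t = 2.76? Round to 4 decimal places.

-0.2876

Euler: y_{n+1} = y_n + h·f(t_n, y_n).
t=0.600000, y=-1.500000: f=2.193282 → y ← -1.500000 + 0.54·2.193282 = -0.315628
t=1.140000, y=-0.315628: f=0.666407 → y ← -0.315628 + 0.54·0.666407 = 0.044232
t=1.680000, y=0.044232: f=-0.135781 → y ← 0.044232 + 0.54·(-0.135781) = -0.029090
t=2.220000, y=-0.029090: f=-0.478734 → y ← -0.029090 + 0.54·(-0.478734) = -0.287606
y(2.76) ≈ -0.2876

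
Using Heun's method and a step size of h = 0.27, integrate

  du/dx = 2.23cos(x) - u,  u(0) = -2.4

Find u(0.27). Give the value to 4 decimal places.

-1.3296

Heun: k1 = f(x_n, u_n); k2 = f(x_n + h, u_n + h·k1); u_{n+1} = u_n + (h/2)·(k1 + k2).
x=0.000000, u=-2.400000:
  k1 = f(0.000000, -2.400000) = 4.630000
  k2 = f(0.270000, -1.149900) = 3.299109
  u ← -2.400000 + (0.27/2)·(4.630000 + 3.299109) = -1.329570
u(0.27) ≈ -1.3296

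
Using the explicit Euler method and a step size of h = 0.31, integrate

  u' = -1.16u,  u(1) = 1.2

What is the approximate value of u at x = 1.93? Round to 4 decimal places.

0.3152

Euler: u_{n+1} = u_n + h·f(x_n, u_n).
x=1.000000, u=1.200000: f=-1.392000 → u ← 1.200000 + 0.31·(-1.392000) = 0.768480
x=1.310000, u=0.768480: f=-0.891437 → u ← 0.768480 + 0.31·(-0.891437) = 0.492135
x=1.620000, u=0.492135: f=-0.570876 → u ← 0.492135 + 0.31·(-0.570876) = 0.315163
u(1.93) ≈ 0.3152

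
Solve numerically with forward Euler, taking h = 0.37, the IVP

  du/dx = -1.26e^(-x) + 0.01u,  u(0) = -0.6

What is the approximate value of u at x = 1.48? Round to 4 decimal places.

Euler: u_{n+1} = u_n + h·f(x_n, u_n).
x=0.000000, u=-0.600000: f=-1.266000 → u ← -0.600000 + 0.37·(-1.266000) = -1.068420
x=0.370000, u=-1.068420: f=-0.881009 → u ← -1.068420 + 0.37·(-0.881009) = -1.394393
x=0.740000, u=-1.394393: f=-0.615107 → u ← -1.394393 + 0.37·(-0.615107) = -1.621983
x=1.110000, u=-1.621983: f=-0.431464 → u ← -1.621983 + 0.37·(-0.431464) = -1.781625
u(1.48) ≈ -1.7816

-1.7816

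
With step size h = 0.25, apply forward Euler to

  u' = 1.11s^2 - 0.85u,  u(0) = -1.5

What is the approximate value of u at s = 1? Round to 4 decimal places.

-0.3554

Euler: u_{n+1} = u_n + h·f(s_n, u_n).
s=0.000000, u=-1.500000: f=1.275000 → u ← -1.500000 + 0.25·1.275000 = -1.181250
s=0.250000, u=-1.181250: f=1.073437 → u ← -1.181250 + 0.25·1.073437 = -0.912891
s=0.500000, u=-0.912891: f=1.053457 → u ← -0.912891 + 0.25·1.053457 = -0.649526
s=0.750000, u=-0.649526: f=1.176472 → u ← -0.649526 + 0.25·1.176472 = -0.355408
u(1) ≈ -0.3554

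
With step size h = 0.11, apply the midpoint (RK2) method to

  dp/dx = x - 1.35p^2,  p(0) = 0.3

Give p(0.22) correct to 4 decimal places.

Midpoint: k1 = f(x_n, p_n); k2 = f(x_n + h/2, p_n + (h/2)·k1); p_{n+1} = p_n + h·k2.
x=0.000000, p=0.300000:
  k1 = f(0.000000, 0.300000) = -0.121500
  k2 = f(0.055000, 0.293318) = -0.061147
  p ← 0.300000 + 0.11·(-0.061147) = 0.293274
x=0.110000, p=0.293274:
  k1 = f(0.110000, 0.293274) = -0.006113
  k2 = f(0.165000, 0.292938) = 0.049153
  p ← 0.293274 + 0.11·0.049153 = 0.298681
p(0.22) ≈ 0.2987

0.2987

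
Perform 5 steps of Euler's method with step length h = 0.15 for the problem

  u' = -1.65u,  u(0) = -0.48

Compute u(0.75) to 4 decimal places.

Euler: u_{n+1} = u_n + h·f(x_n, u_n).
x=0.000000, u=-0.480000: f=0.792000 → u ← -0.480000 + 0.15·0.792000 = -0.361200
x=0.150000, u=-0.361200: f=0.595980 → u ← -0.361200 + 0.15·0.595980 = -0.271803
x=0.300000, u=-0.271803: f=0.448475 → u ← -0.271803 + 0.15·0.448475 = -0.204532
x=0.450000, u=-0.204532: f=0.337477 → u ← -0.204532 + 0.15·0.337477 = -0.153910
x=0.600000, u=-0.153910: f=0.253952 → u ← -0.153910 + 0.15·0.253952 = -0.115817
u(0.75) ≈ -0.1158

-0.1158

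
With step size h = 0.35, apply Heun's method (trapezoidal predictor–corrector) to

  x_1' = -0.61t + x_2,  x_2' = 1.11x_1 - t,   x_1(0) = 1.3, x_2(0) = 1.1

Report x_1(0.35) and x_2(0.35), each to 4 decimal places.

Heun on (x_1,x_2): k1 = f(t_n, state_n); k2 = f(t_n + h, state_n + h·k1); state_{n+1} = state_n + (h/2)·(k1 + k2).
0.000000: (1.300000, 1.100000)
  k1 = (1.100000, 1.443000)
  predictor → (1.685000, 1.605050)
  k2 = (1.391550, 1.520350)
  → (1.736021, 1.618586)
(x_1(0.35), x_2(0.35)) ≈ (1.7360, 1.6186)

1.7360, 1.6186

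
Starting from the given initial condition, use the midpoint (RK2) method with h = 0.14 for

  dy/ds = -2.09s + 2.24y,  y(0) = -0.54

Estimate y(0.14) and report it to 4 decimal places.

-0.7564

Midpoint: k1 = f(s_n, y_n); k2 = f(s_n + h/2, y_n + (h/2)·k1); y_{n+1} = y_n + h·k2.
s=0.000000, y=-0.540000:
  k1 = f(0.000000, -0.540000) = -1.209600
  k2 = f(0.070000, -0.624672) = -1.545565
  y ← -0.540000 + 0.14·(-1.545565) = -0.756379
y(0.14) ≈ -0.7564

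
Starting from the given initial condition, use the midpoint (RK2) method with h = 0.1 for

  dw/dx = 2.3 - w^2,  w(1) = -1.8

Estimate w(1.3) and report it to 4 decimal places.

Midpoint: k1 = f(x_n, w_n); k2 = f(x_n + h/2, w_n + (h/2)·k1); w_{n+1} = w_n + h·k2.
x=1.000000, w=-1.800000:
  k1 = f(1.000000, -1.800000) = -0.940000
  k2 = f(1.050000, -1.847000) = -1.111409
  w ← -1.800000 + 0.1·(-1.111409) = -1.911141
x=1.100000, w=-1.911141:
  k1 = f(1.100000, -1.911141) = -1.352460
  k2 = f(1.150000, -1.978764) = -1.615506
  w ← -1.911141 + 0.1·(-1.615506) = -2.072692
x=1.200000, w=-2.072692:
  k1 = f(1.200000, -2.072692) = -1.996050
  k2 = f(1.250000, -2.172494) = -2.419730
  w ← -2.072692 + 0.1·(-2.419730) = -2.314665
w(1.3) ≈ -2.3147

-2.3147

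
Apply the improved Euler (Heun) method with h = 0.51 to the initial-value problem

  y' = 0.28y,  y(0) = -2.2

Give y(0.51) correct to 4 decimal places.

-2.5366

Heun: k1 = f(s_n, y_n); k2 = f(s_n + h, y_n + h·k1); y_{n+1} = y_n + (h/2)·(k1 + k2).
s=0.000000, y=-2.200000:
  k1 = f(0.000000, -2.200000) = -0.616000
  k2 = f(0.510000, -2.514160) = -0.703965
  y ← -2.200000 + (0.51/2)·(-0.616000 + (-0.703965)) = -2.536591
y(0.51) ≈ -2.5366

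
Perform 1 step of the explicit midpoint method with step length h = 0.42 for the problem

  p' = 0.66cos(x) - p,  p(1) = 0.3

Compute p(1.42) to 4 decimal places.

0.2669

Midpoint: k1 = f(x_n, p_n); k2 = f(x_n + h/2, p_n + (h/2)·k1); p_{n+1} = p_n + h·k2.
x=1.000000, p=0.300000:
  k1 = f(1.000000, 0.300000) = 0.056600
  k2 = f(1.210000, 0.311886) = -0.078893
  p ← 0.300000 + 0.42·(-0.078893) = 0.266865
p(1.42) ≈ 0.2669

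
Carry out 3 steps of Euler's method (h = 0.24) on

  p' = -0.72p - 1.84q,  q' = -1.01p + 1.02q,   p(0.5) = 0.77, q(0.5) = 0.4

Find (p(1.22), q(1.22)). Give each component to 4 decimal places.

Euler on (p,q): p_{n+1} = p_n + h·p', q_{n+1} = q_n + h·q'.
0.500000: (0.770000, 0.400000); f=(-1.290400, -0.369700) → (0.460304, 0.311272)
0.740000: (0.460304, 0.311272); f=(-0.904159, -0.147410) → (0.243306, 0.275894)
0.980000: (0.243306, 0.275894); f=(-0.682825, 0.035673) → (0.079428, 0.284455)
(p(1.22), q(1.22)) ≈ (0.0794, 0.2845)

0.0794, 0.2845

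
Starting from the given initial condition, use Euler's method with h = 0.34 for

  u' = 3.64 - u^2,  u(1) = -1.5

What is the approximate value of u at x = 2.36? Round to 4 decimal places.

1.9214

Euler: u_{n+1} = u_n + h·f(x_n, u_n).
x=1.000000, u=-1.500000: f=1.390000 → u ← -1.500000 + 0.34·1.390000 = -1.027400
x=1.340000, u=-1.027400: f=2.584449 → u ← -1.027400 + 0.34·2.584449 = -0.148687
x=1.680000, u=-0.148687: f=3.617892 → u ← -0.148687 + 0.34·3.617892 = 1.081396
x=2.020000, u=1.081396: f=2.470583 → u ← 1.081396 + 0.34·2.470583 = 1.921394
u(2.36) ≈ 1.9214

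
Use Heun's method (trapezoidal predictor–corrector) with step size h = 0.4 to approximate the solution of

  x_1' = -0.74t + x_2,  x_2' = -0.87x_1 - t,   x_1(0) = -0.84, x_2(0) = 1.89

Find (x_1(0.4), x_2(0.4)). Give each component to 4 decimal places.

Heun on (x_1,x_2): k1 = f(t_n, state_n); k2 = f(t_n + h, state_n + h·k1); state_{n+1} = state_n + (h/2)·(k1 + k2).
0.000000: (-0.840000, 1.890000)
  k1 = (1.890000, 0.730800)
  predictor → (-0.084000, 2.182320)
  k2 = (1.886320, -0.326920)
  → (-0.084736, 1.970776)
(x_1(0.4), x_2(0.4)) ≈ (-0.0847, 1.9708)

-0.0847, 1.9708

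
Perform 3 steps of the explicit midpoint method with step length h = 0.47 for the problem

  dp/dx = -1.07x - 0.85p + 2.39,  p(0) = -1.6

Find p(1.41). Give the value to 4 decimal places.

Midpoint: k1 = f(x_n, p_n); k2 = f(x_n + h/2, p_n + (h/2)·k1); p_{n+1} = p_n + h·k2.
x=0.000000, p=-1.600000:
  k1 = f(0.000000, -1.600000) = 3.750000
  k2 = f(0.235000, -0.718750) = 2.749488
  p ← -1.600000 + 0.47·2.749488 = -0.307741
x=0.470000, p=-0.307741:
  k1 = f(0.470000, -0.307741) = 2.148680
  k2 = f(0.705000, 0.197199) = 1.468031
  p ← -0.307741 + 0.47·1.468031 = 0.382234
x=0.940000, p=0.382234:
  k1 = f(0.940000, 0.382234) = 1.059301
  k2 = f(1.175000, 0.631170) = 0.596256
  p ← 0.382234 + 0.47·0.596256 = 0.662474
p(1.41) ≈ 0.6625

0.6625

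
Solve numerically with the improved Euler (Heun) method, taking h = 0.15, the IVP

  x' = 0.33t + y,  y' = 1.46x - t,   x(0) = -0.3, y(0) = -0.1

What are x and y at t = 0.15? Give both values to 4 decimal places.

-0.3162, -0.1786

Heun on (x,y): k1 = f(t_n, state_n); k2 = f(t_n + h, state_n + h·k1); state_{n+1} = state_n + (h/2)·(k1 + k2).
0.000000: (-0.300000, -0.100000)
  k1 = (-0.100000, -0.438000)
  predictor → (-0.315000, -0.165700)
  k2 = (-0.116200, -0.609900)
  → (-0.316215, -0.178592)
(x(0.15), y(0.15)) ≈ (-0.3162, -0.1786)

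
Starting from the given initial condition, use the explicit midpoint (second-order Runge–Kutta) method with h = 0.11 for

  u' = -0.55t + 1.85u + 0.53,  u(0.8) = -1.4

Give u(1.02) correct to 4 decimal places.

Midpoint: k1 = f(t_n, u_n); k2 = f(t_n + h/2, u_n + (h/2)·k1); u_{n+1} = u_n + h·k2.
t=0.800000, u=-1.400000:
  k1 = f(0.800000, -1.400000) = -2.500000
  k2 = f(0.855000, -1.537500) = -2.784625
  u ← -1.400000 + 0.11·(-2.784625) = -1.706309
t=0.910000, u=-1.706309:
  k1 = f(0.910000, -1.706309) = -3.127171
  k2 = f(0.965000, -1.878303) = -3.475611
  u ← -1.706309 + 0.11·(-3.475611) = -2.088626
u(1.02) ≈ -2.0886

-2.0886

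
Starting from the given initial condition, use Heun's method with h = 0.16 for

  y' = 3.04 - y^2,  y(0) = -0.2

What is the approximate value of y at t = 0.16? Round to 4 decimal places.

0.2769

Heun: k1 = f(t_n, y_n); k2 = f(t_n + h, y_n + h·k1); y_{n+1} = y_n + (h/2)·(k1 + k2).
t=0.000000, y=-0.200000:
  k1 = f(0.000000, -0.200000) = 3.000000
  k2 = f(0.160000, 0.280000) = 2.961600
  y ← -0.200000 + (0.16/2)·(3.000000 + 2.961600) = 0.276928
y(0.16) ≈ 0.2769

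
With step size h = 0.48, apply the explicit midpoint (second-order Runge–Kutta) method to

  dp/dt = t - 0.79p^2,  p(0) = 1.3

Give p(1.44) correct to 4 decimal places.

Midpoint: k1 = f(t_n, p_n); k2 = f(t_n + h/2, p_n + (h/2)·k1); p_{n+1} = p_n + h·k2.
t=0.000000, p=1.300000:
  k1 = f(0.000000, 1.300000) = -1.335100
  k2 = f(0.240000, 0.979576) = -0.518060
  p ← 1.300000 + 0.48·(-0.518060) = 1.051331
t=0.480000, p=1.051331:
  k1 = f(0.480000, 1.051331) = -0.393185
  k2 = f(0.720000, 0.956967) = -0.003471
  p ← 1.051331 + 0.48·(-0.003471) = 1.049665
t=0.960000, p=1.049665:
  k1 = f(0.960000, 1.049665) = 0.089580
  k2 = f(1.200000, 1.071165) = 0.293559
  p ← 1.049665 + 0.48·0.293559 = 1.190574
p(1.44) ≈ 1.1906

1.1906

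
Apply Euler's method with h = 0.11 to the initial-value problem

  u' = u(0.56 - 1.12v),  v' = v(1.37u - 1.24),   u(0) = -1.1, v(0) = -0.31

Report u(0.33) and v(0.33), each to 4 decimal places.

Euler on (u,v): u_{n+1} = u_n + h·u', v_{n+1} = v_n + h·v'.
0.000000: (-1.100000, -0.310000); f=(-0.997920, 0.851570) → (-1.209771, -0.216327)
0.110000: (-1.209771, -0.216327); f=(-0.970583, 0.626784) → (-1.316535, -0.147381)
0.220000: (-1.316535, -0.147381); f=(-0.954576, 0.448577) → (-1.421539, -0.098038)
(u(0.33), v(0.33)) ≈ (-1.4215, -0.0980)

-1.4215, -0.0980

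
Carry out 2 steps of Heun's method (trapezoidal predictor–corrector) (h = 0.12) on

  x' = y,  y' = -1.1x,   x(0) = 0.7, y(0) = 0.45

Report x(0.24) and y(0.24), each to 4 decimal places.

Heun on (x,y): k1 = f(t_n, state_n); k2 = f(t_n + h, state_n + h·k1); state_{n+1} = state_n + (h/2)·(k1 + k2).
0.000000: (0.700000, 0.450000)
  k1 = (0.450000, -0.770000)
  predictor → (0.754000, 0.357600)
  k2 = (0.357600, -0.829400)
  → (0.748456, 0.354036)
0.120000: (0.748456, 0.354036)
  k1 = (0.354036, -0.823302)
  predictor → (0.790940, 0.255240)
  k2 = (0.255240, -0.870034)
  → (0.785013, 0.252436)
(x(0.24), y(0.24)) ≈ (0.7850, 0.2524)

0.7850, 0.2524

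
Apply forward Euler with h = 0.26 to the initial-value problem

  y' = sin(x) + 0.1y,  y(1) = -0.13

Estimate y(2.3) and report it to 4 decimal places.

Euler: y_{n+1} = y_n + h·f(x_n, y_n).
x=1.000000, y=-0.130000: f=0.828471 → y ← -0.130000 + 0.26·0.828471 = 0.085402
x=1.260000, y=0.085402: f=0.960631 → y ← 0.085402 + 0.26·0.960631 = 0.335166
x=1.520000, y=0.335166: f=1.032227 → y ← 0.335166 + 0.26·1.032227 = 0.603545
x=1.780000, y=0.603545: f=1.038551 → y ← 0.603545 + 0.26·1.038551 = 0.873569
x=2.040000, y=0.873569: f=0.979286 → y ← 0.873569 + 0.26·0.979286 = 1.128183
y(2.3) ≈ 1.1282

1.1282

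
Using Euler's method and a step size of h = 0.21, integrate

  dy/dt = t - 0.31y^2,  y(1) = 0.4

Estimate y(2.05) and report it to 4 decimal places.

1.6173

Euler: y_{n+1} = y_n + h·f(t_n, y_n).
t=1.000000, y=0.400000: f=0.950400 → y ← 0.400000 + 0.21·0.950400 = 0.599584
t=1.210000, y=0.599584: f=1.098555 → y ← 0.599584 + 0.21·1.098555 = 0.830280
t=1.420000, y=0.830280: f=1.206297 → y ← 0.830280 + 0.21·1.206297 = 1.083603
t=1.630000, y=1.083603: f=1.266000 → y ← 1.083603 + 0.21·1.266000 = 1.349463
t=1.840000, y=1.349463: f=1.275475 → y ← 1.349463 + 0.21·1.275475 = 1.617312
y(2.05) ≈ 1.6173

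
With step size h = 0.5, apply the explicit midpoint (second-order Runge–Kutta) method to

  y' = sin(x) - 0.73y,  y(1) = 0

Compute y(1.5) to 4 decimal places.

Midpoint: k1 = f(x_n, y_n); k2 = f(x_n + h/2, y_n + (h/2)·k1); y_{n+1} = y_n + h·k2.
x=1.000000, y=0.000000:
  k1 = f(1.000000, 0.000000) = 0.841471
  k2 = f(1.250000, 0.210368) = 0.795416
  y ← 0.000000 + 0.5·0.795416 = 0.397708
y(1.5) ≈ 0.3977

0.3977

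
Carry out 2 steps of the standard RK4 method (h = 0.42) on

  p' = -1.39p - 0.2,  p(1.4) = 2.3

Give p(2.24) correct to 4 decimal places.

RK4: k1 = f(t_n, p_n); k2 = f(t_n + h/2, p_n + (h/2)·k1); k3 = f(t_n + h/2, p_n + (h/2)·k2); k4 = f(t_n + h, p_n + h·k3); p_{n+1} = p_n + (h/6)·(k1 + 2k2 + 2k3 + k4).
t=1.400000, p=2.300000:
  k1 = f(1.400000, 2.300000) = -3.397000
  k2 = f(1.610000, 1.586630) = -2.405416
  k3 = f(1.610000, 1.794863) = -2.694859
  k4 = f(1.820000, 1.168159) = -1.823741
  p ← 2.300000 + (0.42/6)·(k1 + 2k2 + 2k3 + k4) = 1.220510
t=1.820000, p=1.220510:
  k1 = f(1.820000, 1.220510) = -1.896508
  k2 = f(2.030000, 0.822243) = -1.342918
  k3 = f(2.030000, 0.938497) = -1.504511
  k4 = f(2.240000, 0.588615) = -1.018175
  p ← 1.220510 + (0.42/6)·(k1 + 2k2 + 2k3 + k4) = 0.617842
p(2.24) ≈ 0.6178

0.6178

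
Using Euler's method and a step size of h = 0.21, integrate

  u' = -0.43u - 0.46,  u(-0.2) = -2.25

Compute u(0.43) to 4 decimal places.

Euler: u_{n+1} = u_n + h·f(t_n, u_n).
t=-0.200000, u=-2.250000: f=0.507500 → u ← -2.250000 + 0.21·0.507500 = -2.143425
t=0.010000, u=-2.143425: f=0.461673 → u ← -2.143425 + 0.21·0.461673 = -2.046474
t=0.220000, u=-2.046474: f=0.419984 → u ← -2.046474 + 0.21·0.419984 = -1.958277
u(0.43) ≈ -1.9583

-1.9583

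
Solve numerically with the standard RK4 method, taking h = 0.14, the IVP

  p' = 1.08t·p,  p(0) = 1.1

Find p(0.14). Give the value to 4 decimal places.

RK4: k1 = f(t_n, p_n); k2 = f(t_n + h/2, p_n + (h/2)·k1); k3 = f(t_n + h/2, p_n + (h/2)·k2); k4 = f(t_n + h, p_n + h·k3); p_{n+1} = p_n + (h/6)·(k1 + 2k2 + 2k3 + k4).
t=0.000000, p=1.100000:
  k1 = f(0.000000, 1.100000) = 0.000000
  k2 = f(0.070000, 1.100000) = 0.083160
  k3 = f(0.070000, 1.105821) = 0.083600
  k4 = f(0.140000, 1.111704) = 0.168090
  p ← 1.100000 + (0.14/6)·(k1 + 2k2 + 2k3 + k4) = 1.111704
p(0.14) ≈ 1.1117

1.1117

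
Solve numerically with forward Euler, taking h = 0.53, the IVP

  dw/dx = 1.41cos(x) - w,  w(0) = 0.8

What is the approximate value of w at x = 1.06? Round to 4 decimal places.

Euler: w_{n+1} = w_n + h·f(x_n, w_n).
x=0.000000, w=0.800000: f=0.610000 → w ← 0.800000 + 0.53·0.610000 = 1.123300
x=0.530000, w=1.123300: f=0.093258 → w ← 1.123300 + 0.53·0.093258 = 1.172727
w(1.06) ≈ 1.1727

1.1727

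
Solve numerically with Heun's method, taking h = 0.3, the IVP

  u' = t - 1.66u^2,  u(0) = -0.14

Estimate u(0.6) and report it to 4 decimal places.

Heun: k1 = f(t_n, u_n); k2 = f(t_n + h, u_n + h·k1); u_{n+1} = u_n + (h/2)·(k1 + k2).
t=0.000000, u=-0.140000:
  k1 = f(0.000000, -0.140000) = -0.032536
  k2 = f(0.300000, -0.149761) = 0.262769
  u ← -0.140000 + (0.3/2)·(-0.032536 + 0.262769) = -0.105465
t=0.300000, u=-0.105465:
  k1 = f(0.300000, -0.105465) = 0.281536
  k2 = f(0.600000, -0.021004) = 0.599268
  u ← -0.105465 + (0.3/2)·(0.281536 + 0.599268) = 0.026656
u(0.6) ≈ 0.0267

0.0267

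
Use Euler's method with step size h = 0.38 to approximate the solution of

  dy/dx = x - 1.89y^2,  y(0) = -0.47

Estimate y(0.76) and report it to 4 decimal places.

-0.7681

Euler: y_{n+1} = y_n + h·f(x_n, y_n).
x=0.000000, y=-0.470000: f=-0.417501 → y ← -0.470000 + 0.38·(-0.417501) = -0.628650
x=0.380000, y=-0.628650: f=-0.366930 → y ← -0.628650 + 0.38·(-0.366930) = -0.768084
y(0.76) ≈ -0.7681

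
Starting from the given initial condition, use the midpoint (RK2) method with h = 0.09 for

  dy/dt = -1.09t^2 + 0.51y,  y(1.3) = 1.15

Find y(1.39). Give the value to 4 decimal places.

Midpoint: k1 = f(t_n, y_n); k2 = f(t_n + h/2, y_n + (h/2)·k1); y_{n+1} = y_n + h·k2.
t=1.300000, y=1.150000:
  k1 = f(1.300000, 1.150000) = -1.255600
  k2 = f(1.345000, 1.093498) = -1.414153
  y ← 1.150000 + 0.09·(-1.414153) = 1.022726
y(1.39) ≈ 1.0227

1.0227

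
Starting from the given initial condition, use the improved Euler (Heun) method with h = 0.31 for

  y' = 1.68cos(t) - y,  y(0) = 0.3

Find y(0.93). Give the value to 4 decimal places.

Heun: k1 = f(t_n, y_n); k2 = f(t_n + h, y_n + h·k1); y_{n+1} = y_n + (h/2)·(k1 + k2).
t=0.000000, y=0.300000:
  k1 = f(0.000000, 0.300000) = 1.380000
  k2 = f(0.310000, 0.727800) = 0.872120
  y ← 0.300000 + (0.31/2)·(1.380000 + 0.872120) = 0.649079
t=0.310000, y=0.649079:
  k1 = f(0.310000, 0.649079) = 0.950842
  k2 = f(0.620000, 0.943840) = 0.423476
  y ← 0.649079 + (0.31/2)·(0.950842 + 0.423476) = 0.862098
t=0.620000, y=0.862098:
  k1 = f(0.620000, 0.862098) = 0.505218
  k2 = f(0.930000, 1.018715) = -0.014354
  y ← 0.862098 + (0.31/2)·(0.505218 + (-0.014354)) = 0.938182
y(0.93) ≈ 0.9382

0.9382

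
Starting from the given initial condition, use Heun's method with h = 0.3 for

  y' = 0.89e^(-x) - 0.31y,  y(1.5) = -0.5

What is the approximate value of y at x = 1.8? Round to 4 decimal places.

-0.4066

Heun: k1 = f(x_n, y_n); k2 = f(x_n + h, y_n + h·k1); y_{n+1} = y_n + (h/2)·(k1 + k2).
x=1.500000, y=-0.500000:
  k1 = f(1.500000, -0.500000) = 0.353586
  k2 = f(1.800000, -0.393924) = 0.269233
  y ← -0.500000 + (0.3/2)·(0.353586 + 0.269233) = -0.406577
y(1.8) ≈ -0.4066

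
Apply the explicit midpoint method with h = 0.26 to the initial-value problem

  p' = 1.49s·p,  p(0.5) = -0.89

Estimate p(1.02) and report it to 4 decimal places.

-1.5745

Midpoint: k1 = f(s_n, p_n); k2 = f(s_n + h/2, p_n + (h/2)·k1); p_{n+1} = p_n + h·k2.
s=0.500000, p=-0.890000:
  k1 = f(0.500000, -0.890000) = -0.663050
  k2 = f(0.630000, -0.976197) = -0.916356
  p ← -0.890000 + 0.26·(-0.916356) = -1.128252
s=0.760000, p=-1.128252:
  k1 = f(0.760000, -1.128252) = -1.277633
  k2 = f(0.890000, -1.294345) = -1.716431
  p ← -1.128252 + 0.26·(-1.716431) = -1.574524
p(1.02) ≈ -1.5745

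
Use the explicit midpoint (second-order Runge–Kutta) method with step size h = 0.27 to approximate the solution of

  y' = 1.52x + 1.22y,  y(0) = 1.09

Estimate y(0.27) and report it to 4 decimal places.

Midpoint: k1 = f(x_n, y_n); k2 = f(x_n + h/2, y_n + (h/2)·k1); y_{n+1} = y_n + h·k2.
x=0.000000, y=1.090000:
  k1 = f(0.000000, 1.090000) = 1.329800
  k2 = f(0.135000, 1.269523) = 1.754018
  y ← 1.090000 + 0.27·1.754018 = 1.563585
y(0.27) ≈ 1.5636

1.5636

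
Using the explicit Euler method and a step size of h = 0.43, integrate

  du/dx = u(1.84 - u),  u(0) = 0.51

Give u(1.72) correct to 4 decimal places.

1.7187

Euler: u_{n+1} = u_n + h·f(x_n, u_n).
x=0.000000, u=0.510000: f=0.678300 → u ← 0.510000 + 0.43·0.678300 = 0.801669
x=0.430000, u=0.801669: f=0.832398 → u ← 0.801669 + 0.43·0.832398 = 1.159600
x=0.860000, u=1.159600: f=0.788992 → u ← 1.159600 + 0.43·0.788992 = 1.498867
x=1.290000, u=1.498867: f=0.511314 → u ← 1.498867 + 0.43·0.511314 = 1.718731
u(1.72) ≈ 1.7187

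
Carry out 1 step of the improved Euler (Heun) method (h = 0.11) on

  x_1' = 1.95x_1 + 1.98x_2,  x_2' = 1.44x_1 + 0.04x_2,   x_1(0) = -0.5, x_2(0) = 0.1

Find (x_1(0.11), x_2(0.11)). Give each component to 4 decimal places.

-0.6032, 0.0143

Heun on (x_1,x_2): k1 = f(t_n, state_n); k2 = f(t_n + h, state_n + h·k1); state_{n+1} = state_n + (h/2)·(k1 + k2).
0.000000: (-0.500000, 0.100000)
  k1 = (-0.777000, -0.716000)
  predictor → (-0.585470, 0.021240)
  k2 = (-1.099611, -0.842227)
  → (-0.603214, 0.014298)
(x_1(0.11), x_2(0.11)) ≈ (-0.6032, 0.0143)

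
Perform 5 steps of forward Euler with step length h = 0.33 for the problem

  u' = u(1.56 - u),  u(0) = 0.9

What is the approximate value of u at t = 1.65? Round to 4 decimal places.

Euler: u_{n+1} = u_n + h·f(t_n, u_n).
t=0.000000, u=0.900000: f=0.594000 → u ← 0.900000 + 0.33·0.594000 = 1.096020
t=0.330000, u=1.096020: f=0.508531 → u ← 1.096020 + 0.33·0.508531 = 1.263835
t=0.660000, u=1.263835: f=0.374303 → u ← 1.263835 + 0.33·0.374303 = 1.387355
t=0.990000, u=1.387355: f=0.239519 → u ← 1.387355 + 0.33·0.239519 = 1.466397
t=1.320000, u=1.466397: f=0.137259 → u ← 1.466397 + 0.33·0.137259 = 1.511692
u(1.65) ≈ 1.5117

1.5117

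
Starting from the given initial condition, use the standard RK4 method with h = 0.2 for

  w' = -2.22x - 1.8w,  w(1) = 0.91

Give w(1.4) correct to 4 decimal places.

RK4: k1 = f(x_n, w_n); k2 = f(x_n + h/2, w_n + (h/2)·k1); k3 = f(x_n + h/2, w_n + (h/2)·k2); k4 = f(x_n + h, w_n + h·k3); w_{n+1} = w_n + (h/6)·(k1 + 2k2 + 2k3 + k4).
x=1.000000, w=0.910000:
  k1 = f(1.000000, 0.910000) = -3.858000
  k2 = f(1.100000, 0.524200) = -3.385560
  k3 = f(1.100000, 0.571444) = -3.470599
  k4 = f(1.200000, 0.215880) = -3.052584
  w ← 0.910000 + (0.2/6)·(k1 + 2k2 + 2k3 + k4) = 0.222570
x=1.200000, w=0.222570:
  k1 = f(1.200000, 0.222570) = -3.064626
  k2 = f(1.300000, -0.083893) = -2.734993
  k3 = f(1.300000, -0.050929) = -2.794327
  k4 = f(1.400000, -0.336296) = -2.502668
  w ← 0.222570 + (0.2/6)·(k1 + 2k2 + 2k3 + k4) = -0.331628
w(1.4) ≈ -0.3316

-0.3316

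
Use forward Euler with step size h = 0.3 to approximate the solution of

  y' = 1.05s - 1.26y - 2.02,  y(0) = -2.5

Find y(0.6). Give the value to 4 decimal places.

-1.8556

Euler: y_{n+1} = y_n + h·f(s_n, y_n).
s=0.000000, y=-2.500000: f=1.130000 → y ← -2.500000 + 0.3·1.130000 = -2.161000
s=0.300000, y=-2.161000: f=1.017860 → y ← -2.161000 + 0.3·1.017860 = -1.855642
y(0.6) ≈ -1.8556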